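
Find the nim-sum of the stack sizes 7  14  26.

19

Nim-sum: 7 XOR 14 XOR 26 = 19.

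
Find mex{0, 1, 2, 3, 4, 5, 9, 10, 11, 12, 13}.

6

The values 0, 1, 2, 3, 4, 5 are all present; 6 is the first non-negative integer missing from the set.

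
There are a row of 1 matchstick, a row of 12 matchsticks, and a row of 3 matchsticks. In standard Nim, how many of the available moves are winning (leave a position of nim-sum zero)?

1

Nim-sum: 1 XOR 12 XOR 3 = 14.
The overall nim-sum is X = 14. A row of size p has a winning move iff p XOR X < p (reduce it to p XOR X).
  1: 1 XOR 14 = 15 ≥ 1 — no move.
  12: 12 XOR 14 = 2 < 12 — winning move (to 2).
  3: 3 XOR 14 = 13 ≥ 3 — no move.
That gives 1 winning move.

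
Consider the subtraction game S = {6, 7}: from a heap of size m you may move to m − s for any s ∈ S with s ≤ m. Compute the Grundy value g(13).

0

Grundy values for subtraction set {6, 7}:
k:     0  1  2  3  4  5  6  7  8  9 10 11 12 13
g(k):  0  0  0  0  0  0  1  1  1  1  1  1  2  0
So g(13) = 0.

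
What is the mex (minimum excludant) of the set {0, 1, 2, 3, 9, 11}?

4

The values 0, 1, 2, 3 are all present; 4 is the first non-negative integer missing from the set.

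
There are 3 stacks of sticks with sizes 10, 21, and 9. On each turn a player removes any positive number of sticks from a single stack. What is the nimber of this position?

22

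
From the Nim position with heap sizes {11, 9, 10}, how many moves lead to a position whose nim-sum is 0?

3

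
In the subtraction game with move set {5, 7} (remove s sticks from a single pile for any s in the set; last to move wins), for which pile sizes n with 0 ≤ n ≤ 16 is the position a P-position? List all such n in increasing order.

0, 1, 2, 3, 4, 12, 13, 14, 15, 16

Compute g(0), g(1), … for moves {5, 7}:
k:     0  1  2  3  4  5  6  7  8  9 10 11 12 13 14 15 16
g(k):  0  0  0  0  0  1  1  1  1  1  2  2  0  0  0  0  0
The P-positions (g = 0) in 0..16 are 0, 1, 2, 3, 4, 12, 13, 14, 15, 16.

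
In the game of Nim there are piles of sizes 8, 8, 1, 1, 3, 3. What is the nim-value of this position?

0

Compute the nim-sum pairwise:
8 ^ 8 = 0
0 ^ 1 = 1
1 ^ 1 = 0
0 ^ 3 = 3
3 ^ 3 = 0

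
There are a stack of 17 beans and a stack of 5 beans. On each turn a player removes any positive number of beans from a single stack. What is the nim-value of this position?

20

Write each in binary and XOR column by column:
  10001  (17)
  00101  (5)
  -----
  10100  (20)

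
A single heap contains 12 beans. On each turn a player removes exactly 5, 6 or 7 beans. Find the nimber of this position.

0

Grundy values for subtraction set {5, 6, 7}:
k:     0  1  2  3  4  5  6  7  8  9 10 11 12
g(k):  0  0  0  0  0  1  1  1  1  1  2  2  0
So g(12) = 0.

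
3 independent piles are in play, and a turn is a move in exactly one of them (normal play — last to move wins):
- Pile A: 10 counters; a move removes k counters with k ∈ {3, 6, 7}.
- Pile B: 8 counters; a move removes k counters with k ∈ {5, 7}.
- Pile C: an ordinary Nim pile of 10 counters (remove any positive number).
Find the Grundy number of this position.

11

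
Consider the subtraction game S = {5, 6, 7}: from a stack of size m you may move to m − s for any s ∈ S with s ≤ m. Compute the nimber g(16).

0

Grundy values for subtraction set {5, 6, 7}:
k:     0  1  2  3  4  5  6  7  8  9 10 11 12 13 14 15 16
g(k):  0  0  0  0  0  1  1  1  1  1  2  2  0  0  0  0  0
So g(16) = 0.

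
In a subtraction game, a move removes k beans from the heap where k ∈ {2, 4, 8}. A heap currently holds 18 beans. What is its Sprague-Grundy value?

Build the Grundy sequence with g(k) = mex{g(k−s) : s ∈ {2, 4, 8}, s ≤ k}:
k:     0  1  2  3  4  5  6  7  8  9 10 11 12 13 14 15 16 17 18
g(k):  0  0  1  1  2  2  0  0  1  1  2  2  0  0  1  1  2  2  0
So g(18) = 0.

0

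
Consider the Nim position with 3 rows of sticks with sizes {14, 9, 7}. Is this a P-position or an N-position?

P-position

Bitwise XOR of the heap sizes:
  1110  (14)
  1001  (9)
  0111  (7)
  ----
  0000  (0)
The nim-sum is 0, so this is a P-position: the player to move is in a losing position under optimal play.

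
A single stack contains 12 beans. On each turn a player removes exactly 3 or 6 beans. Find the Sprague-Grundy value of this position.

1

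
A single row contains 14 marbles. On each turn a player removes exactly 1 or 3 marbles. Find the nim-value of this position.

Grundy values for subtraction set {1, 3}:
g(0) = mex{} = 0
g(1) = mex{0} = 1
g(2) = mex{1} = 0
g(3) = mex{0} = 1
g(4) = mex{1} = 0
g(5) = mex{0} = 1
g(6) = mex{1} = 0
g(7) = mex{0} = 1
g(8) = mex{1} = 0
g(9) = mex{0} = 1
g(10) = mex{1} = 0
g(11) = mex{0} = 1
g(12) = mex{1} = 0
g(13) = mex{0} = 1
g(14) = mex{1} = 0
So g(14) = 0.

0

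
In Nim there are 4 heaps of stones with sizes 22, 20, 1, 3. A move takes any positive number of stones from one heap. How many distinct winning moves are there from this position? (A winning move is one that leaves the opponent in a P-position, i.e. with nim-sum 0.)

Nim-sum: 22 ^ 20 ^ 1 ^ 3 = 0.
The nim-sum is already 0, so every move leaves a nonzero nim-sum — there are no winning moves.

0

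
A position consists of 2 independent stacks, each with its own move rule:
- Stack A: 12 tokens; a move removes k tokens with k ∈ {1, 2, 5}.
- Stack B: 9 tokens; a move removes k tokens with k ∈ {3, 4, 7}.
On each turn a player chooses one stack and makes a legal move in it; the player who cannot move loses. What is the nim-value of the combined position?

For stack A, compute g(0), g(1), … with moves {1, 2, 5}:
g(0) = mex{} = 0
g(1) = mex{0} = 1
g(2) = mex{0,1} = 2
g(3) = mex{1,2} = 0
g(4) = mex{0,2} = 1
g(5) = mex{0,1} = 2
g(6) = mex{1,2} = 0
g(7) = mex{0,2} = 1
g(8) = mex{0,1} = 2
g(9) = mex{1,2} = 0
g(10) = mex{0,2} = 1
g(11) = mex{0,1} = 2
g(12) = mex{1,2} = 0
So g(12) = 0.
For stack B, compute g(0), g(1), … with moves {3, 4, 7}:
g(0) = mex{} = 0
g(1) = mex{} = 0
g(2) = mex{} = 0
g(3) = mex{0} = 1
g(4) = mex{0} = 1
g(5) = mex{0} = 1
g(6) = mex{0,1} = 2
g(7) = mex{0,1} = 2
g(8) = mex{0,1} = 2
g(9) = mex{0,1,2} = 3
So g(9) = 3.
By the Sprague-Grundy theorem, the Grundy value of a sum of independent games is the XOR of the component values.
Combined value = 0 ⊕ 3 = 3.

3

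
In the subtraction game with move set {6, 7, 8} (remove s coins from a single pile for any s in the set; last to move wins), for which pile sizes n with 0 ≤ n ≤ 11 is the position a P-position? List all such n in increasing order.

Grundy values for subtraction set {6, 7, 8}:
g(0) = mex{} = 0
g(1) = mex{} = 0
g(2) = mex{} = 0
g(3) = mex{} = 0
g(4) = mex{} = 0
g(5) = mex{} = 0
g(6) = mex{0} = 1
g(7) = mex{0} = 1
g(8) = mex{0} = 1
g(9) = mex{0} = 1
g(10) = mex{0} = 1
g(11) = mex{0} = 1
The P-positions (g = 0) in 0..11 are 0, 1, 2, 3, 4, 5.

0, 1, 2, 3, 4, 5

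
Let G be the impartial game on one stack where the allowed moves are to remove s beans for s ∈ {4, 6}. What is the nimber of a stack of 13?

0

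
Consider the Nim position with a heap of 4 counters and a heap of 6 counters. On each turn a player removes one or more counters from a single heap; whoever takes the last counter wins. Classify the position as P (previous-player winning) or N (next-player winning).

N-position

Nim-sum: 4 XOR 6 = 2.
The nim-sum is 2 ≠ 0, so this is an N-position: the player to move can win.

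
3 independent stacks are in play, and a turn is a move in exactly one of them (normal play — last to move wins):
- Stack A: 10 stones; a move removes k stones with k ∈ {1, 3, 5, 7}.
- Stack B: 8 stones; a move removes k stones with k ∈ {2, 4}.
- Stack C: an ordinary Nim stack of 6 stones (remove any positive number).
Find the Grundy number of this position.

Grundy values for stack A (subtraction set {1, 3, 5, 7}):
g(0) = mex{} = 0
g(1) = mex{0} = 1
g(2) = mex{1} = 0
g(3) = mex{0} = 1
g(4) = mex{1} = 0
g(5) = mex{0} = 1
g(6) = mex{1} = 0
g(7) = mex{0} = 1
g(8) = mex{1} = 0
g(9) = mex{0} = 1
g(10) = mex{1} = 0
So g(10) = 0.
For stack B, compute g(0), g(1), … with moves {2, 4}:
k:     0  1  2  3  4  5  6  7  8
g(k):  0  0  1  1  2  2  0  0  1
So g(8) = 1.
Stack C is a plain Nim stack of size 6, so its Grundy value is 6.
The value of a disjunctive sum is the nim-sum of the parts.
Combined value = 0 XOR 1 XOR 6 = 7.

7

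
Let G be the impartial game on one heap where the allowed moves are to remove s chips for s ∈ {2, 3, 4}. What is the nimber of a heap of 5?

Build the Grundy sequence with g(k) = mex{g(k−s) : s ∈ {2, 3, 4}, s ≤ k}:
k:     0  1  2  3  4  5
g(k):  0  0  1  1  2  2
So g(5) = 2.

2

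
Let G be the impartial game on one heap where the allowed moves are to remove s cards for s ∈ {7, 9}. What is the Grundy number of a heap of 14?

Grundy values for subtraction set {7, 9}:
k:     0  1  2  3  4  5  6  7  8  9 10 11 12 13 14
g(k):  0  0  0  0  0  0  0  1  1  1  1  1  1  1  2
So g(14) = 2.

2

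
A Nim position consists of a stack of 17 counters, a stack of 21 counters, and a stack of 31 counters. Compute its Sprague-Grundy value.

27

In binary:
  10001  (17)
  10101  (21)
  11111  (31)
  -----
  11011  (27)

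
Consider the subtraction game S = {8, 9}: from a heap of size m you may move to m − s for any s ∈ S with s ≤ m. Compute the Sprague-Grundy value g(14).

1

Grundy values for subtraction set {8, 9}:
g(0) = mex{} = 0
g(1) = mex{} = 0
g(2) = mex{} = 0
g(3) = mex{} = 0
g(4) = mex{} = 0
g(5) = mex{} = 0
g(6) = mex{} = 0
g(7) = mex{} = 0
g(8) = mex{0} = 1
g(9) = mex{0} = 1
g(10) = mex{0} = 1
g(11) = mex{0} = 1
g(12) = mex{0} = 1
g(13) = mex{0} = 1
g(14) = mex{0} = 1
So g(14) = 1.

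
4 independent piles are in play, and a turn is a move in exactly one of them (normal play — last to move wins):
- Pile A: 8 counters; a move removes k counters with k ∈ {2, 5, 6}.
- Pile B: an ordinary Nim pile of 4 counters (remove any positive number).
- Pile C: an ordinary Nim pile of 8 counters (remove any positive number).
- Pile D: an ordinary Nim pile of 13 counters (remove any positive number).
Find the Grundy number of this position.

Grundy values for pile A (subtraction set {2, 5, 6}):
g(0) = mex{} = 0
g(1) = mex{} = 0
g(2) = mex{0} = 1
g(3) = mex{0} = 1
g(4) = mex{1} = 0
g(5) = mex{0,1} = 2
g(6) = mex{0} = 1
g(7) = mex{0,1,2} = 3
g(8) = mex{1} = 0
So g(8) = 0.
Pile B is a plain Nim pile of size 4, so its Grundy value is 4.
Pile C is a plain Nim pile of size 8, so its Grundy value is 8.
Pile D is a plain Nim pile of size 13, so its Grundy value is 13.
By the Sprague-Grundy theorem, the Grundy value of a sum of independent games is the XOR of the component values.
Combined value = 0 ⊕ 4 ⊕ 8 ⊕ 13 = 1.

1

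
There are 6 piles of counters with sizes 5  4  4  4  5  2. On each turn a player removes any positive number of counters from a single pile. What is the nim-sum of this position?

6

In binary:
  101  (5)
  100  (4)
  100  (4)
  100  (4)
  101  (5)
  010  (2)
  ---
  110  (6)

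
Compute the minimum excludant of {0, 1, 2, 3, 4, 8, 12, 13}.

The values 0, 1, 2, 3, 4 are all present; 5 is the first non-negative integer missing from the set.

5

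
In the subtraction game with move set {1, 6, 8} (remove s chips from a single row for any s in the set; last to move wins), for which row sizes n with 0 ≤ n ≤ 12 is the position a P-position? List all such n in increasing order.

0, 2, 4, 7, 9, 11

Compute g(0), g(1), … for moves {1, 6, 8}:
k:     0  1  2  3  4  5  6  7  8  9 10 11 12
g(k):  0  1  0  1  0  1  2  0  1  0  1  0  1
The P-positions (g = 0) in 0..12 are 0, 2, 4, 7, 9, 11.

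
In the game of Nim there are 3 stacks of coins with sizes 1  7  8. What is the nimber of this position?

Compute the nim-sum pairwise:
1 XOR 7 = 6
6 XOR 8 = 14

14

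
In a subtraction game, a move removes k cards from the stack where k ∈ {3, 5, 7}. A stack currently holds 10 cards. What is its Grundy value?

0

Compute g(0), g(1), … for moves {3, 5, 7}:
g(0) = mex{} = 0
g(1) = mex{} = 0
g(2) = mex{} = 0
g(3) = mex{0} = 1
g(4) = mex{0} = 1
g(5) = mex{0} = 1
g(6) = mex{0,1} = 2
g(7) = mex{0,1} = 2
g(8) = mex{0,1} = 2
g(9) = mex{0,1,2} = 3
g(10) = mex{1,2} = 0
So g(10) = 0.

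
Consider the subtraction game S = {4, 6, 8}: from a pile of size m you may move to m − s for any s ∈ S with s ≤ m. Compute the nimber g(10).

2

Grundy values for subtraction set {4, 6, 8}:
k:     0  1  2  3  4  5  6  7  8  9 10
g(k):  0  0  0  0  1  1  1  1  2  2  2
So g(10) = 2.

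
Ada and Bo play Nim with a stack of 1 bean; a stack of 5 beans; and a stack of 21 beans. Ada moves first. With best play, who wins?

Nim-sum: 1 ^ 5 ^ 21 = 17.
The nim-sum is 17 ≠ 0, so this is an N-position: the player to move can win; Ada has a winning move.

Ada wins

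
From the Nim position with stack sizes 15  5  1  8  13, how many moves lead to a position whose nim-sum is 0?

3

In binary:
  1111  (15)
  0101  (5)
  0001  (1)
  1000  (8)
  1101  (13)
  ----
  1110  (14)
The overall nim-sum is X = 14. A stack of size p has a winning move iff p XOR X < p (reduce it to p XOR X).
  15: 15 XOR 14 = 1 < 15 — winning move (to 1).
  5: 5 XOR 14 = 11 ≥ 5 — no move.
  1: 1 XOR 14 = 15 ≥ 1 — no move.
  8: 8 XOR 14 = 6 < 8 — winning move (to 6).
  13: 13 XOR 14 = 3 < 13 — winning move (to 3).
That gives 3 winning moves.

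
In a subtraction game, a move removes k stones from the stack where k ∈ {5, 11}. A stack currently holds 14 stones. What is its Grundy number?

2

Build the Grundy sequence with g(k) = mex{g(k−s) : s ∈ {5, 11}, s ≤ k}:
k:     0  1  2  3  4  5  6  7  8  9 10 11 12 13 14
g(k):  0  0  0  0  0  1  1  1  1  1  0  2  2  2  2
So g(14) = 2.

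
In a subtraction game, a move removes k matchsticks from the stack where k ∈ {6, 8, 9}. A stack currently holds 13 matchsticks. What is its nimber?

2

Compute g(0), g(1), … for moves {6, 8, 9}:
k:     0  1  2  3  4  5  6  7  8  9 10 11 12 13
g(k):  0  0  0  0  0  0  1  1  1  1  1  1  2  2
So g(13) = 2.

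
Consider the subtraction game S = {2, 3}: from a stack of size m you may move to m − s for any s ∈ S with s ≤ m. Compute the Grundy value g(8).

1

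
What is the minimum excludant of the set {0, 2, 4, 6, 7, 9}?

1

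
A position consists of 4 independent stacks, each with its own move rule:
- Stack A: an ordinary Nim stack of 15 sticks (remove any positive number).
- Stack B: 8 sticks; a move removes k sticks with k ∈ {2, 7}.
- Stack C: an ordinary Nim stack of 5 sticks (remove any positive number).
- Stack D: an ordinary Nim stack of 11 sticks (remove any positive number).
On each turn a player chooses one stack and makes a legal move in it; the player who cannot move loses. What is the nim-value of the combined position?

3

Stack A is a plain Nim stack of size 15, so its Grundy value is 15.
Grundy values for stack B (subtraction set {2, 7}):
k:     0  1  2  3  4  5  6  7  8
g(k):  0  0  1  1  0  0  1  1  2
So g(8) = 2.
Stack C is a plain Nim stack of size 5, so its Grundy value is 5.
Stack D is a plain Nim stack of size 11, so its Grundy value is 11.
The value of a disjunctive sum is the nim-sum of the parts.
Combined value = 15 ⊕ 2 ⊕ 5 ⊕ 11 = 3.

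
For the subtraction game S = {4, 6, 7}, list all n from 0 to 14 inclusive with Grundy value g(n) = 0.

0, 1, 2, 3, 11, 12, 13, 14

Compute g(0), g(1), … for moves {4, 6, 7}:
g(0) = mex{} = 0
g(1) = mex{} = 0
g(2) = mex{} = 0
g(3) = mex{} = 0
g(4) = mex{0} = 1
g(5) = mex{0} = 1
g(6) = mex{0} = 1
g(7) = mex{0} = 1
g(8) = mex{0,1} = 2
g(9) = mex{0,1} = 2
g(10) = mex{0,1} = 2
g(11) = mex{1} = 0
g(12) = mex{1,2} = 0
g(13) = mex{1,2} = 0
g(14) = mex{1,2} = 0
The P-positions (g = 0) in 0..14 are 0, 1, 2, 3, 11, 12, 13, 14.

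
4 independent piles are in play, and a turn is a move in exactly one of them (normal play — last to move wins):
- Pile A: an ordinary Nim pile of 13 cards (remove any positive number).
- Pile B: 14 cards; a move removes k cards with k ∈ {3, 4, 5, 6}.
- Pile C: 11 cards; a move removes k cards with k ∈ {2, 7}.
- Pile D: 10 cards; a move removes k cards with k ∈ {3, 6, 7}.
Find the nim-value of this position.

13

Pile A is a plain Nim pile of size 13, so its Grundy value is 13.
Grundy values for pile B (subtraction set {3, 4, 5, 6}):
g(0) = mex{} = 0
g(1) = mex{} = 0
g(2) = mex{} = 0
g(3) = mex{0} = 1
g(4) = mex{0} = 1
g(5) = mex{0} = 1
g(6) = mex{0,1} = 2
g(7) = mex{0,1} = 2
g(8) = mex{0,1} = 2
g(9) = mex{1,2} = 0
g(10) = mex{1,2} = 0
g(11) = mex{1,2} = 0
g(12) = mex{0,2} = 1
g(13) = mex{0,2} = 1
g(14) = mex{0,2} = 1
So g(14) = 1.
For pile C, compute g(0), g(1), … with moves {2, 7}:
g(0) = mex{} = 0
g(1) = mex{} = 0
g(2) = mex{0} = 1
g(3) = mex{0} = 1
g(4) = mex{1} = 0
g(5) = mex{1} = 0
g(6) = mex{0} = 1
g(7) = mex{0} = 1
g(8) = mex{0,1} = 2
g(9) = mex{1} = 0
g(10) = mex{1,2} = 0
g(11) = mex{0} = 1
So g(11) = 1.
Build the Grundy sequence for pile D with g(k) = mex{g(k−s) : s ∈ {3, 6, 7}, s ≤ k}:
g(0) = mex{} = 0
g(1) = mex{} = 0
g(2) = mex{} = 0
g(3) = mex{0} = 1
g(4) = mex{0} = 1
g(5) = mex{0} = 1
g(6) = mex{0,1} = 2
g(7) = mex{0,1} = 2
g(8) = mex{0,1} = 2
g(9) = mex{0,1,2} = 3
g(10) = mex{1,2} = 0
So g(10) = 0.
By the Sprague-Grundy theorem, the Grundy value of a sum of independent games is the XOR of the component values.
Combined value = 13 ⊕ 1 ⊕ 1 ⊕ 0 = 13.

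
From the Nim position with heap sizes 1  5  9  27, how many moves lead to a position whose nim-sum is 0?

Compute the nim-sum pairwise:
1 ^ 5 = 4
4 ^ 9 = 13
13 ^ 27 = 22
The overall nim-sum is X = 22. A heap of size p has a winning move iff p XOR X < p (reduce it to p XOR X).
  1: 1 XOR 22 = 23 ≥ 1 — no move.
  5: 5 XOR 22 = 19 ≥ 5 — no move.
  9: 9 XOR 22 = 31 ≥ 9 — no move.
  27: 27 XOR 22 = 13 < 27 — winning move (to 13).
That gives 1 winning move.

1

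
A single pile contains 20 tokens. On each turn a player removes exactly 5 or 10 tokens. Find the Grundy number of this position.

Build the Grundy sequence with g(k) = mex{g(k−s) : s ∈ {5, 10}, s ≤ k}:
k:     0  1  2  3  4  5  6  7  8  9 10 11 12 13 14 15 16 17 18 19 20
g(k):  0  0  0  0  0  1  1  1  1  1  2  2  2  2  2  0  0  0  0  0  1
So g(20) = 1.

1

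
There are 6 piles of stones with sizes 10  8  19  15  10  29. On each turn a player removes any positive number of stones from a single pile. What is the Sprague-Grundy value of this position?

Write each in binary and XOR column by column:
  01010  (10)
  01000  (8)
  10011  (19)
  01111  (15)
  01010  (10)
  11101  (29)
  -----
  01001  (9)

9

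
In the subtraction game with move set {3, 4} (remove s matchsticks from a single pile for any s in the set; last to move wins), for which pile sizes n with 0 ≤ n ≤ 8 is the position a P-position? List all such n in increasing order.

0, 1, 2, 7, 8

Compute g(0), g(1), … for moves {3, 4}:
g(0) = mex{} = 0
g(1) = mex{} = 0
g(2) = mex{} = 0
g(3) = mex{0} = 1
g(4) = mex{0} = 1
g(5) = mex{0} = 1
g(6) = mex{0,1} = 2
g(7) = mex{1} = 0
g(8) = mex{1} = 0
The P-positions (g = 0) in 0..8 are 0, 1, 2, 7, 8.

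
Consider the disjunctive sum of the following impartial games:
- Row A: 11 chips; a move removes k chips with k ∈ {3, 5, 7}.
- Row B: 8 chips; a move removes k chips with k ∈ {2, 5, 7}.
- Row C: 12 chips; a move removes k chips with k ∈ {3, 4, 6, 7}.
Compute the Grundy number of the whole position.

2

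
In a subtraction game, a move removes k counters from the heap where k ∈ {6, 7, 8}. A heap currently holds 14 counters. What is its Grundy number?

0

Build the Grundy sequence with g(k) = mex{g(k−s) : s ∈ {6, 7, 8}, s ≤ k}:
g(0) = mex{} = 0
g(1) = mex{} = 0
g(2) = mex{} = 0
g(3) = mex{} = 0
g(4) = mex{} = 0
g(5) = mex{} = 0
g(6) = mex{0} = 1
g(7) = mex{0} = 1
g(8) = mex{0} = 1
g(9) = mex{0} = 1
g(10) = mex{0} = 1
g(11) = mex{0} = 1
g(12) = mex{0,1} = 2
g(13) = mex{0,1} = 2
g(14) = mex{1} = 0
So g(14) = 0.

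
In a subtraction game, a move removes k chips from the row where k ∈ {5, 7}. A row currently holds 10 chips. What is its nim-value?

Build the Grundy sequence with g(k) = mex{g(k−s) : s ∈ {5, 7}, s ≤ k}:
k:     0  1  2  3  4  5  6  7  8  9 10
g(k):  0  0  0  0  0  1  1  1  1  1  2
So g(10) = 2.

2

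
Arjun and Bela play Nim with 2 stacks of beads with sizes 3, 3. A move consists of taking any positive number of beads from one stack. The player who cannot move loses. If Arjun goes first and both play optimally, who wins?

Bela wins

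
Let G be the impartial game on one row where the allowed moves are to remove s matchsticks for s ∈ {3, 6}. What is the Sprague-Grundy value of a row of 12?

1

Compute g(0), g(1), … for moves {3, 6}:
k:     0  1  2  3  4  5  6  7  8  9 10 11 12
g(k):  0  0  0  1  1  1  2  2  2  0  0  0  1
So g(12) = 1.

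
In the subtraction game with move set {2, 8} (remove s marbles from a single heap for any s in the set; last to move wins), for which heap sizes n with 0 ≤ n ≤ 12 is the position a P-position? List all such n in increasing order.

0, 1, 4, 5, 10, 11

Grundy values for subtraction set {2, 8}:
k:     0  1  2  3  4  5  6  7  8  9 10 11 12
g(k):  0  0  1  1  0  0  1  1  2  2  0  0  1
The P-positions (g = 0) in 0..12 are 0, 1, 4, 5, 10, 11.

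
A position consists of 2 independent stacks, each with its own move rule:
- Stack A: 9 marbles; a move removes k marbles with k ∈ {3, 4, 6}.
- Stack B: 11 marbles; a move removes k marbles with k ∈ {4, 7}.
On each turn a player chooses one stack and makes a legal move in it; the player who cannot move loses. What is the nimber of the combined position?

Build the Grundy sequence for stack A with g(k) = mex{g(k−s) : s ∈ {3, 4, 6}, s ≤ k}:
g(0) = mex{} = 0
g(1) = mex{} = 0
g(2) = mex{} = 0
g(3) = mex{0} = 1
g(4) = mex{0} = 1
g(5) = mex{0} = 1
g(6) = mex{0,1} = 2
g(7) = mex{0,1} = 2
g(8) = mex{0,1} = 2
g(9) = mex{1,2} = 0
So g(9) = 0.
For stack B, compute g(0), g(1), … with moves {4, 7}:
k:     0  1  2  3  4  5  6  7  8  9 10 11
g(k):  0  0  0  0  1  1  1  1  2  2  2  0
So g(11) = 0.
By the Sprague-Grundy theorem, the Grundy value of a sum of independent games is the XOR of the component values.
Combined value = 0 ⊕ 0 = 0.

0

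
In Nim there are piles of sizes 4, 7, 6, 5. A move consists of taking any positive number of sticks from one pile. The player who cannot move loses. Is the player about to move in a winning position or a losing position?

Losing position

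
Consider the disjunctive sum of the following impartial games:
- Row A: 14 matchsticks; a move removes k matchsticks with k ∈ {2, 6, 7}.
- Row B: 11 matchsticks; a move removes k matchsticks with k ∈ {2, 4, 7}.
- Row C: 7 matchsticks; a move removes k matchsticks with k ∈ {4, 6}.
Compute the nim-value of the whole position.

0

Build the Grundy sequence for row A with g(k) = mex{g(k−s) : s ∈ {2, 6, 7}, s ≤ k}:
k:     0  1  2  3  4  5  6  7  8  9 10 11 12 13 14
g(k):  0  0  1  1  0  0  1  1  2  0  3  1  2  0  0
So g(14) = 0.
Build the Grundy sequence for row B with g(k) = mex{g(k−s) : s ∈ {2, 4, 7}, s ≤ k}:
g(0) = mex{} = 0
g(1) = mex{} = 0
g(2) = mex{0} = 1
g(3) = mex{0} = 1
g(4) = mex{0,1} = 2
g(5) = mex{0,1} = 2
g(6) = mex{1,2} = 0
g(7) = mex{0,1,2} = 3
g(8) = mex{0,2} = 1
g(9) = mex{1,2,3} = 0
g(10) = mex{0,1} = 2
g(11) = mex{0,2,3} = 1
So g(11) = 1.
For row C, compute g(0), g(1), … with moves {4, 6}:
k:     0  1  2  3  4  5  6  7
g(k):  0  0  0  0  1  1  1  1
So g(7) = 1.
By the Sprague-Grundy theorem, the Grundy value of a sum of independent games is the XOR of the component values.
Combined value = 0 XOR 1 XOR 1 = 0.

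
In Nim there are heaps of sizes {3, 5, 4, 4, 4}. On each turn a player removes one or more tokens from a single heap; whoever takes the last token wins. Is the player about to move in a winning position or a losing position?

Compute the nim-sum pairwise:
3 XOR 5 = 6
6 XOR 4 = 2
2 XOR 4 = 6
6 XOR 4 = 2
The nim-sum is 2 ≠ 0, so this is an N-position: the player to move can win.

Winning position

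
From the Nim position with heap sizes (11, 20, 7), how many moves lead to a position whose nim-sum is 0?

1

Compute the nim-sum pairwise:
11 XOR 20 = 31
31 XOR 7 = 24
The overall nim-sum is X = 24. A heap of size p has a winning move iff p XOR X < p (reduce it to p XOR X).
  11: 11 XOR 24 = 19 ≥ 11 — no move.
  20: 20 XOR 24 = 12 < 20 — winning move (to 12).
  7: 7 XOR 24 = 31 ≥ 7 — no move.
That gives 1 winning move.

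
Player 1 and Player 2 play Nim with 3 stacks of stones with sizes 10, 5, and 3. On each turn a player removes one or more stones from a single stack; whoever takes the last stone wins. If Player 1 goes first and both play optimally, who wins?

Player 1 wins

Bitwise XOR of the heap sizes:
  1010  (10)
  0101  (5)
  0011  (3)
  ----
  1100  (12)
The nim-sum is 12 ≠ 0, so this is an N-position: the player to move can win; Player 1 has a winning move.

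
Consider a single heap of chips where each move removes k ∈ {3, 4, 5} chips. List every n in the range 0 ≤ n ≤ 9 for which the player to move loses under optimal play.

Build the Grundy sequence with g(k) = mex{g(k−s) : s ∈ {3, 4, 5}, s ≤ k}:
g(0) = mex{} = 0
g(1) = mex{} = 0
g(2) = mex{} = 0
g(3) = mex{0} = 1
g(4) = mex{0} = 1
g(5) = mex{0} = 1
g(6) = mex{0,1} = 2
g(7) = mex{0,1} = 2
g(8) = mex{1} = 0
g(9) = mex{1,2} = 0
The P-positions (g = 0) in 0..9 are 0, 1, 2, 8, 9.

0, 1, 2, 8, 9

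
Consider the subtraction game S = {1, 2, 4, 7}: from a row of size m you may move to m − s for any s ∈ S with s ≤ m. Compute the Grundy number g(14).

2

Grundy values for subtraction set {1, 2, 4, 7}:
k:     0  1  2  3  4  5  6  7  8  9 10 11 12 13 14
g(k):  0  1  2  0  1  2  0  1  2  0  1  2  0  1  2
So g(14) = 2.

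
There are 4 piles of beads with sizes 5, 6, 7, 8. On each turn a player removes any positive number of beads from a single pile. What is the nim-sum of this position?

12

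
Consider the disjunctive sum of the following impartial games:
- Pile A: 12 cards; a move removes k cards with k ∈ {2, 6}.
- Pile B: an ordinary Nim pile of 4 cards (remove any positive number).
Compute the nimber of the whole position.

Grundy values for pile A (subtraction set {2, 6}):
k:     0  1  2  3  4  5  6  7  8  9 10 11 12
g(k):  0  0  1  1  0  0  1  1  0  0  1  1  0
So g(12) = 0.
Pile B is a plain Nim pile of size 4, so its Grundy value is 4.
By the Sprague-Grundy theorem, the Grundy value of a sum of independent games is the XOR of the component values.
Combined value = 0 XOR 4 = 4.

4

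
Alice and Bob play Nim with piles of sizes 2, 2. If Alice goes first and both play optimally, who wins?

Nim-sum: 2 ^ 2 = 0.
The nim-sum is 0, so this is a P-position: the player to move is in a losing position under optimal play; Alice is about to move from it and so loses — Bob wins.

Bob wins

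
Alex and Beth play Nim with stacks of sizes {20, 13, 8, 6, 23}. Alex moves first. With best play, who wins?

Beth wins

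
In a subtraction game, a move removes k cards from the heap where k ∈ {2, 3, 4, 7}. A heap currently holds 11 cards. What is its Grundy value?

0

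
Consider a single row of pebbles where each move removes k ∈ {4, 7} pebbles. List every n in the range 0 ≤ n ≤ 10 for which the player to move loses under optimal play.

Compute g(0), g(1), … for moves {4, 7}:
g(0) = mex{} = 0
g(1) = mex{} = 0
g(2) = mex{} = 0
g(3) = mex{} = 0
g(4) = mex{0} = 1
g(5) = mex{0} = 1
g(6) = mex{0} = 1
g(7) = mex{0} = 1
g(8) = mex{0,1} = 2
g(9) = mex{0,1} = 2
g(10) = mex{0,1} = 2
The P-positions (g = 0) in 0..10 are 0, 1, 2, 3.

0, 1, 2, 3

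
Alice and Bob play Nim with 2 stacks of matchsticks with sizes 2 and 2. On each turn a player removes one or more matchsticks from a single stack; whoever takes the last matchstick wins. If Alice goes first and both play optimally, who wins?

Nim-sum: 2 ⊕ 2 = 0.
The nim-sum is 0, so this is a P-position: the player to move is in a losing position under optimal play; Alice is about to move from it and so loses — Bob wins.

Bob wins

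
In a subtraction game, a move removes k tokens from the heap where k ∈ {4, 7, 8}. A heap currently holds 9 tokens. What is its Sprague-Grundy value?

2

Build the Grundy sequence with g(k) = mex{g(k−s) : s ∈ {4, 7, 8}, s ≤ k}:
g(0) = mex{} = 0
g(1) = mex{} = 0
g(2) = mex{} = 0
g(3) = mex{} = 0
g(4) = mex{0} = 1
g(5) = mex{0} = 1
g(6) = mex{0} = 1
g(7) = mex{0} = 1
g(8) = mex{0,1} = 2
g(9) = mex{0,1} = 2
So g(9) = 2.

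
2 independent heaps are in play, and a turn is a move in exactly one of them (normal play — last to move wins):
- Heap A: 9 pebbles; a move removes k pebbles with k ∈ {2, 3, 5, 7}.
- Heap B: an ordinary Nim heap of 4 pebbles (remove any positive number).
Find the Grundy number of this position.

4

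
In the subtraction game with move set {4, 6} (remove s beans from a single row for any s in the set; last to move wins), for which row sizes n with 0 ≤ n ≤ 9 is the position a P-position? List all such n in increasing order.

0, 1, 2, 3

Build the Grundy sequence with g(k) = mex{g(k−s) : s ∈ {4, 6}, s ≤ k}:
g(0) = mex{} = 0
g(1) = mex{} = 0
g(2) = mex{} = 0
g(3) = mex{} = 0
g(4) = mex{0} = 1
g(5) = mex{0} = 1
g(6) = mex{0} = 1
g(7) = mex{0} = 1
g(8) = mex{0,1} = 2
g(9) = mex{0,1} = 2
The P-positions (g = 0) in 0..9 are 0, 1, 2, 3.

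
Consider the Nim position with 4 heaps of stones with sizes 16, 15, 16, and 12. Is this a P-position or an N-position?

Compute the nim-sum pairwise:
16 ^ 15 = 31
31 ^ 16 = 15
15 ^ 12 = 3
The nim-sum is 3 ≠ 0, so this is an N-position: the player to move can win.

N-position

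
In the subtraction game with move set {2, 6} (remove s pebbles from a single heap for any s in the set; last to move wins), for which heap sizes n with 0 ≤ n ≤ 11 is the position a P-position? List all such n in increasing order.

0, 1, 4, 5, 8, 9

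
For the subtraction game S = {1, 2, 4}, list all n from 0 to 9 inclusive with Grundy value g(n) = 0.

0, 3, 6, 9

Build the Grundy sequence with g(k) = mex{g(k−s) : s ∈ {1, 2, 4}, s ≤ k}:
k:     0  1  2  3  4  5  6  7  8  9
g(k):  0  1  2  0  1  2  0  1  2  0
The P-positions (g = 0) in 0..9 are 0, 3, 6, 9.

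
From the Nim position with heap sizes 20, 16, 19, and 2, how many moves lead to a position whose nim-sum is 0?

Bitwise XOR of the heap sizes:
  10100  (20)
  10000  (16)
  10011  (19)
  00010  (2)
  -----
  10101  (21)
The overall nim-sum is X = 21. A heap of size p has a winning move iff p XOR X < p (reduce it to p XOR X).
  20: 20 XOR 21 = 1 < 20 — winning move (to 1).
  16: 16 XOR 21 = 5 < 16 — winning move (to 5).
  19: 19 XOR 21 = 6 < 19 — winning move (to 6).
  2: 2 XOR 21 = 23 ≥ 2 — no move.
That gives 3 winning moves.

3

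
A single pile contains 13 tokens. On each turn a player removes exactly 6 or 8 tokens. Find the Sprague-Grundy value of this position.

2

Build the Grundy sequence with g(k) = mex{g(k−s) : s ∈ {6, 8}, s ≤ k}:
g(0) = mex{} = 0
g(1) = mex{} = 0
g(2) = mex{} = 0
g(3) = mex{} = 0
g(4) = mex{} = 0
g(5) = mex{} = 0
g(6) = mex{0} = 1
g(7) = mex{0} = 1
g(8) = mex{0} = 1
g(9) = mex{0} = 1
g(10) = mex{0} = 1
g(11) = mex{0} = 1
g(12) = mex{0,1} = 2
g(13) = mex{0,1} = 2
So g(13) = 2.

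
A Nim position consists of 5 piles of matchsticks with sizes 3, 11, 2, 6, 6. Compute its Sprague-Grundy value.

10

Nim-sum: 3 ^ 11 ^ 2 ^ 6 ^ 6 = 10.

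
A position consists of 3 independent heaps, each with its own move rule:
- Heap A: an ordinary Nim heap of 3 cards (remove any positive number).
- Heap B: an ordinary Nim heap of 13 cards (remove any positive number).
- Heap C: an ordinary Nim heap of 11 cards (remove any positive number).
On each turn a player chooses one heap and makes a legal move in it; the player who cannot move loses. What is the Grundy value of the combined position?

5

Heap A is a plain Nim heap of size 3, so its Grundy value is 3.
Heap B is a plain Nim heap of size 13, so its Grundy value is 13.
Heap C is a plain Nim heap of size 11, so its Grundy value is 11.
By the Sprague-Grundy theorem, the Grundy value of a sum of independent games is the XOR of the component values.
Combined value = 3 ⊕ 13 ⊕ 11 = 5.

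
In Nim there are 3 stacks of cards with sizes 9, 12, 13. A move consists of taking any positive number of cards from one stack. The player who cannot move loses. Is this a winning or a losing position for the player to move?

Winning position

Nim-sum: 9 XOR 12 XOR 13 = 8.
The nim-sum is 8 ≠ 0, so this is an N-position: the player to move can win.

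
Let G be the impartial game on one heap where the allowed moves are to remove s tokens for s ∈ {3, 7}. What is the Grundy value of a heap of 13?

1

Grundy values for subtraction set {3, 7}:
k:     0  1  2  3  4  5  6  7  8  9 10 11 12 13
g(k):  0  0  0  1  1  1  0  2  2  1  0  0  0  1
So g(13) = 1.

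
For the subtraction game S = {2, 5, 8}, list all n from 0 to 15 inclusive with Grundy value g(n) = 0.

Grundy values for subtraction set {2, 5, 8}:
k:     0  1  2  3  4  5  6  7  8  9 10 11 12 13 14 15
g(k):  0  0  1  1  0  2  1  0  2  1  0  0  1  1  0  2
The P-positions (g = 0) in 0..15 are 0, 1, 4, 7, 10, 11, 14.

0, 1, 4, 7, 10, 11, 14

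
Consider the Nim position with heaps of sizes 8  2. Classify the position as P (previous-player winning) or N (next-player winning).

Write each in binary and XOR column by column:
  1000  (8)
  0010  (2)
  ----
  1010  (10)
The nim-sum is 10 ≠ 0, so this is an N-position: the player to move can win.

N-position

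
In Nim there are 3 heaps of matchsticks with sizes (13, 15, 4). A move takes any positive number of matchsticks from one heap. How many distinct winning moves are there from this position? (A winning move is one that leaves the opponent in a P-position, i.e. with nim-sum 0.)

3

Write each in binary and XOR column by column:
  1101  (13)
  1111  (15)
  0100  (4)
  ----
  0110  (6)
The overall nim-sum is X = 6. A heap of size p has a winning move iff p XOR X < p (reduce it to p XOR X).
  13: 13 XOR 6 = 11 < 13 — winning move (to 11).
  15: 15 XOR 6 = 9 < 15 — winning move (to 9).
  4: 4 XOR 6 = 2 < 4 — winning move (to 2).
That gives 3 winning moves.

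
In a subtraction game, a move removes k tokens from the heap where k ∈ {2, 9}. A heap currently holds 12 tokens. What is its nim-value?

Build the Grundy sequence with g(k) = mex{g(k−s) : s ∈ {2, 9}, s ≤ k}:
k:     0  1  2  3  4  5  6  7  8  9 10 11 12
g(k):  0  0  1  1  0  0  1  1  0  2  1  0  0
So g(12) = 0.

0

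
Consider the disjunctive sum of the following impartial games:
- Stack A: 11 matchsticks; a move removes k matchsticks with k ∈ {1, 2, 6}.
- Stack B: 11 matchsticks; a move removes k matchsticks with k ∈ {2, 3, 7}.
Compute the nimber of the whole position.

Build the Grundy sequence for stack A with g(k) = mex{g(k−s) : s ∈ {1, 2, 6}, s ≤ k}:
g(0) = mex{} = 0
g(1) = mex{0} = 1
g(2) = mex{0,1} = 2
g(3) = mex{1,2} = 0
g(4) = mex{0,2} = 1
g(5) = mex{0,1} = 2
g(6) = mex{0,1,2} = 3
g(7) = mex{1,2,3} = 0
g(8) = mex{0,2,3} = 1
g(9) = mex{0,1} = 2
g(10) = mex{1,2} = 0
g(11) = mex{0,2} = 1
So g(11) = 1.
Build the Grundy sequence for stack B with g(k) = mex{g(k−s) : s ∈ {2, 3, 7}, s ≤ k}:
g(0) = mex{} = 0
g(1) = mex{} = 0
g(2) = mex{0} = 1
g(3) = mex{0} = 1
g(4) = mex{0,1} = 2
g(5) = mex{1} = 0
g(6) = mex{1,2} = 0
g(7) = mex{0,2} = 1
g(8) = mex{0} = 1
g(9) = mex{0,1} = 2
g(10) = mex{1} = 0
g(11) = mex{1,2} = 0
So g(11) = 0.
By the Sprague-Grundy theorem, the Grundy value of a sum of independent games is the XOR of the component values.
Combined value = 1 XOR 0 = 1.

1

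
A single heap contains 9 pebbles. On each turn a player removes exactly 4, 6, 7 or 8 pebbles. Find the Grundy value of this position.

2

Grundy values for subtraction set {4, 6, 7, 8}:
g(0) = mex{} = 0
g(1) = mex{} = 0
g(2) = mex{} = 0
g(3) = mex{} = 0
g(4) = mex{0} = 1
g(5) = mex{0} = 1
g(6) = mex{0} = 1
g(7) = mex{0} = 1
g(8) = mex{0,1} = 2
g(9) = mex{0,1} = 2
So g(9) = 2.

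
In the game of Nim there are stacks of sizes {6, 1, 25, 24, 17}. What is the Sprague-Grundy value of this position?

Nim-sum: 6 ⊕ 1 ⊕ 25 ⊕ 24 ⊕ 17 = 23.

23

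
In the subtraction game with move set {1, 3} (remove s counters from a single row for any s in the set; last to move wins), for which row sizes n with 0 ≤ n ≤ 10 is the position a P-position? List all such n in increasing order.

0, 2, 4, 6, 8, 10

Grundy values for subtraction set {1, 3}:
k:     0  1  2  3  4  5  6  7  8  9 10
g(k):  0  1  0  1  0  1  0  1  0  1  0
The P-positions (g = 0) in 0..10 are 0, 2, 4, 6, 8, 10.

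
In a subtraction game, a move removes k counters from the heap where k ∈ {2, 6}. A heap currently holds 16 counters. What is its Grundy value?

Build the Grundy sequence with g(k) = mex{g(k−s) : s ∈ {2, 6}, s ≤ k}:
k:     0  1  2  3  4  5  6  7  8  9 10 11 12 13 14 15 16
g(k):  0  0  1  1  0  0  1  1  0  0  1  1  0  0  1  1  0
So g(16) = 0.

0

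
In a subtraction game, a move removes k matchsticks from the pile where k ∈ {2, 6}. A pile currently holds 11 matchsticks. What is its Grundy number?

1

Compute g(0), g(1), … for moves {2, 6}:
g(0) = mex{} = 0
g(1) = mex{} = 0
g(2) = mex{0} = 1
g(3) = mex{0} = 1
g(4) = mex{1} = 0
g(5) = mex{1} = 0
g(6) = mex{0} = 1
g(7) = mex{0} = 1
g(8) = mex{1} = 0
g(9) = mex{1} = 0
g(10) = mex{0} = 1
g(11) = mex{0} = 1
So g(11) = 1.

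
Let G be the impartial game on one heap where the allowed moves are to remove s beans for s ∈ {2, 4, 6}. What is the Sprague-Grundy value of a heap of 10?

1

Compute g(0), g(1), … for moves {2, 4, 6}:
g(0) = mex{} = 0
g(1) = mex{} = 0
g(2) = mex{0} = 1
g(3) = mex{0} = 1
g(4) = mex{0,1} = 2
g(5) = mex{0,1} = 2
g(6) = mex{0,1,2} = 3
g(7) = mex{0,1,2} = 3
g(8) = mex{1,2,3} = 0
g(9) = mex{1,2,3} = 0
g(10) = mex{0,2,3} = 1
So g(10) = 1.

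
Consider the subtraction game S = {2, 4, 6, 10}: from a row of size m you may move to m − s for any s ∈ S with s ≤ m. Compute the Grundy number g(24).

0

Build the Grundy sequence with g(k) = mex{g(k−s) : s ∈ {2, 4, 6, 10}, s ≤ k}:
k:     0  1  2  3  4  5  6  7  8  9 10 11 12 13 14 15 16 17 18 19 20 21 22 23 24
g(k):  0  0  1  1  2  2  3  3  0  0  1  1  2  2  3  3  0  0  1  1  2  2  3  3  0
So g(24) = 0.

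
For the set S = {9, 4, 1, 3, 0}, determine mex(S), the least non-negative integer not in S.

2

The values 0, 1 are all present; 2 is the first non-negative integer missing from the set.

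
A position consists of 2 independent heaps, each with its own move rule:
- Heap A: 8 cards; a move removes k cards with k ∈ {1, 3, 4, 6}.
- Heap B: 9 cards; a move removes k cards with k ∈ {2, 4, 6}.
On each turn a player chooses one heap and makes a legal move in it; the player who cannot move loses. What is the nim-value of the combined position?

1

Build the Grundy sequence for heap A with g(k) = mex{g(k−s) : s ∈ {1, 3, 4, 6}, s ≤ k}:
g(0) = mex{} = 0
g(1) = mex{0} = 1
g(2) = mex{1} = 0
g(3) = mex{0} = 1
g(4) = mex{0,1} = 2
g(5) = mex{0,1,2} = 3
g(6) = mex{0,1,3} = 2
g(7) = mex{1,2} = 0
g(8) = mex{0,2,3} = 1
So g(8) = 1.
Build the Grundy sequence for heap B with g(k) = mex{g(k−s) : s ∈ {2, 4, 6}, s ≤ k}:
k:     0  1  2  3  4  5  6  7  8  9
g(k):  0  0  1  1  2  2  3  3  0  0
So g(9) = 0.
By the Sprague-Grundy theorem, the Grundy value of a sum of independent games is the XOR of the component values.
Combined value = 1 XOR 0 = 1.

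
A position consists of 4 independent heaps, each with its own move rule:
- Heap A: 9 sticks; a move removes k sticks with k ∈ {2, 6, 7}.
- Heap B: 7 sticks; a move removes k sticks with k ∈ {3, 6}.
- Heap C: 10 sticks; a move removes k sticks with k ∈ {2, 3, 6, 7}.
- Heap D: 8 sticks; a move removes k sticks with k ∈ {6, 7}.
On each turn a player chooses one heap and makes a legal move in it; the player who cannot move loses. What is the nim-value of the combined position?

3

Build the Grundy sequence for heap A with g(k) = mex{g(k−s) : s ∈ {2, 6, 7}, s ≤ k}:
k:     0  1  2  3  4  5  6  7  8  9
g(k):  0  0  1  1  0  0  1  1  2  0
So g(9) = 0.
Grundy values for heap B (subtraction set {3, 6}):
g(0) = mex{} = 0
g(1) = mex{} = 0
g(2) = mex{} = 0
g(3) = mex{0} = 1
g(4) = mex{0} = 1
g(5) = mex{0} = 1
g(6) = mex{0,1} = 2
g(7) = mex{0,1} = 2
So g(7) = 2.
Build the Grundy sequence for heap C with g(k) = mex{g(k−s) : s ∈ {2, 3, 6, 7}, s ≤ k}:
g(0) = mex{} = 0
g(1) = mex{} = 0
g(2) = mex{0} = 1
g(3) = mex{0} = 1
g(4) = mex{0,1} = 2
g(5) = mex{1} = 0
g(6) = mex{0,1,2} = 3
g(7) = mex{0,2} = 1
g(8) = mex{0,1,3} = 2
g(9) = mex{1,3} = 0
g(10) = mex{1,2} = 0
So g(10) = 0.
For heap D, compute g(0), g(1), … with moves {6, 7}:
g(0) = mex{} = 0
g(1) = mex{} = 0
g(2) = mex{} = 0
g(3) = mex{} = 0
g(4) = mex{} = 0
g(5) = mex{} = 0
g(6) = mex{0} = 1
g(7) = mex{0} = 1
g(8) = mex{0} = 1
So g(8) = 1.
The value of a disjunctive sum is the nim-sum of the parts.
Combined value = 0 XOR 2 XOR 0 XOR 1 = 3.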